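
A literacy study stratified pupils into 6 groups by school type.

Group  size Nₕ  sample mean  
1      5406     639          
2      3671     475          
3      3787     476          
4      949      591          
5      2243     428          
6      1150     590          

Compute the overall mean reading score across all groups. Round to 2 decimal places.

534.70

N = 5406 + 3671 + 3787 + 949 + 2243 + 1150 = 17206.
Overall mean = Σ (Nₕ/N)·x̄ₕ — weight by population share, not a simple average.
Σ Nₕx̄ₕ = 5406·639 + 3671·475 + 3787·476 + 949·591 + 2243·428 + 1150·590 = 3454434 + 1743725 + 1802612 + 560859 + 960004 + 678500 = 9200134.
Divide by N: 9200134 / 17206 = 534.7050... → 534.70.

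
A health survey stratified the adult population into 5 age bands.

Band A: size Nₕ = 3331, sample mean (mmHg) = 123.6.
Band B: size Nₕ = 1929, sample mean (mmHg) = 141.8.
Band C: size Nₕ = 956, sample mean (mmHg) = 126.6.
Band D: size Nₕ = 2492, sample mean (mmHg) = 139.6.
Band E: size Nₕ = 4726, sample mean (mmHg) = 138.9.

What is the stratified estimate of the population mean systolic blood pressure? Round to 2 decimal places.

x̄_st = (Σ Nₕx̄ₕ) / (Σ Nₕ) = (3331·123.6 + 1929·141.8 + 956·126.6 + 2492·139.6 + 4726·138.9) / 13434
= 1810598 / 13434 = 134.7773... → 134.78.

134.78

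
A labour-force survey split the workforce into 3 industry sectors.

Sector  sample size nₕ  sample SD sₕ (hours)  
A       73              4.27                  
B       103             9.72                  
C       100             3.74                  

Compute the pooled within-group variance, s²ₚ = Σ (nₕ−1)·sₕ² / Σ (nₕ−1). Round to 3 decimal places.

45.181

Degrees of freedom: 72 + 102 + 99 = 273.
Σ(nₕ−1)sₕ² = 72·18.2329 + 102·94.4784 + 99·13.9876 = 12334.338.
s²ₚ = 12334.338 / 273 = 45.18073... → 45.181.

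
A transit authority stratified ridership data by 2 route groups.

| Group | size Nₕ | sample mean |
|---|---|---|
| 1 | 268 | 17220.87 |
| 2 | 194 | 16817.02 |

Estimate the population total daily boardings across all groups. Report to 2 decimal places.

Population total = Σ Nₕ·x̄ₕ (each stratum's size times its mean).
268·17220.87 + 194·16817.02 = 4615193.16 + 3262501.88 = 7877695.04.

7877695.04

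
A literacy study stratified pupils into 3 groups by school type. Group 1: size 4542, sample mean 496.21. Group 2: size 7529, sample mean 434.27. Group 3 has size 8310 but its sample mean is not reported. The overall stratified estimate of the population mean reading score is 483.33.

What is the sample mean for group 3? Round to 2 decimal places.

N = 4542 + 7529 + 8310 = 20381.
Overall total = μ·N = 483.33·20381 = 9850748.73.
Subtract the known strata: 4542·496.21 + 7529·434.27 = 5523404.65.
Remaining total for group 3: 9850748.73 − 5523404.65 = 4327344.08.
Divide by its size: 4327344.08 / 8310 = 520.7394... → 520.74.

520.74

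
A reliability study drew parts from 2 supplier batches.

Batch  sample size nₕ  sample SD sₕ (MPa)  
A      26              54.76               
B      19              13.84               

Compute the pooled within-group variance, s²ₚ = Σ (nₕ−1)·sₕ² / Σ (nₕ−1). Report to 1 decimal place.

A: (26−1)·54.76² = 25·2998.6576 = 74966.44
B: (19−1)·13.84² = 18·191.5456 = 3447.8208
Numerator = 78414.2608; denominator = Σ(nₕ−1) = 43.
s²ₚ = 78414.2608/43 = 1823.587... → 1823.6.

1823.6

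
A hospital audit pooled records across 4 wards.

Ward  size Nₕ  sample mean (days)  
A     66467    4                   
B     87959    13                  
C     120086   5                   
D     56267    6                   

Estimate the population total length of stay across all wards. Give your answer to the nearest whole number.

2347367

Population total = Σ Nₕ·x̄ₕ (each stratum's size times its mean).
66467·4 + 87959·13 + 120086·5 + 56267·6 = 265868 + 1143467 + 600430 + 337602 = 2347367.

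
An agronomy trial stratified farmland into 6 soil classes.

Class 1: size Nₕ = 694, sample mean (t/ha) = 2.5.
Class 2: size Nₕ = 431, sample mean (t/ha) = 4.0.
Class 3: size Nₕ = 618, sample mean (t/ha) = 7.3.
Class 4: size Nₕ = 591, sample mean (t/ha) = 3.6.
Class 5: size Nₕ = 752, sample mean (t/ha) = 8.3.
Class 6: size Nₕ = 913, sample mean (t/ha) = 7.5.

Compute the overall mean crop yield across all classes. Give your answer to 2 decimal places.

x̄_st = (Σ Nₕx̄ₕ) / (Σ Nₕ) = (694·2.5 + 431·4.0 + 618·7.3 + 591·3.6 + 752·8.3 + 913·7.5) / 3999
= 23187.1 / 3999 = 5.7982... → 5.80.

5.80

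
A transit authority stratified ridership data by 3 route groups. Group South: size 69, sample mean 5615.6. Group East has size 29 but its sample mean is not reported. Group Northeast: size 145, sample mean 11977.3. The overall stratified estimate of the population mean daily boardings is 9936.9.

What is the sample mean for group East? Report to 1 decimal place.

N = 69 + 29 + 145 = 243.
Overall total = μ·N = 9936.9·243 = 2414666.7.
Subtract the known strata: 69·5615.6 + 145·11977.3 = 2124184.9.
Remaining total for group East: 2414666.7 − 2124184.9 = 290481.8.
Divide by its size: 290481.8 / 29 = 10016.614... → 10016.6.

10016.6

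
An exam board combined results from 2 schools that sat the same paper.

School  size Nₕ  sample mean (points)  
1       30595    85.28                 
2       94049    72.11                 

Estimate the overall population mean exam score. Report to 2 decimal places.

75.34

N = 30595 + 94049 = 124644.
Weight each subgroup mean by Nₕ/N and sum.
Σ Nₕx̄ₕ = 30595·85.28 + 94049·72.11 = 2609141.6 + 6781873.39 = 9391014.99.
Divide by N: 9391014.99 / 124644 = 75.3427... → 75.34.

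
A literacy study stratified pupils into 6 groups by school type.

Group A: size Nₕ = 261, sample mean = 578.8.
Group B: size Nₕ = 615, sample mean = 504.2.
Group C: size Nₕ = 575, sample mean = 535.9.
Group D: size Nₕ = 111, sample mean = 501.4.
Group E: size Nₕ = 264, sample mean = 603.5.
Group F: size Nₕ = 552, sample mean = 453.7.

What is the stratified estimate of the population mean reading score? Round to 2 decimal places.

x̄_st = (Σ Nₕx̄ₕ) / (Σ Nₕ) = (261·578.8 + 615·504.2 + 575·535.9 + 111·501.4 + 264·603.5 + 552·453.7) / 2378
= 1234714.1 / 2378 = 519.2238... → 519.22.

519.22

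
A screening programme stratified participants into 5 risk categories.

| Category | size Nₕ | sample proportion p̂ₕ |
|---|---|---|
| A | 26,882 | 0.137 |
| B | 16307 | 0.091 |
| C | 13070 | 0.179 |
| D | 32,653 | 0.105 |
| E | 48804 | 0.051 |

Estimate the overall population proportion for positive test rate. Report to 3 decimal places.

0.097

N = 26882 + 16307 + 13070 + 32653 + 48804 = 137716.
Overall proportion = Σ (Nₕ/N)·p̂ₕ.
Σ Nₕp̂ₕ = 3682.834 + 1483.937 + 2339.53 + 3428.565 + 2489.004 = 13423.87.
13423.87 / 137716 = 0.09748... → 0.097.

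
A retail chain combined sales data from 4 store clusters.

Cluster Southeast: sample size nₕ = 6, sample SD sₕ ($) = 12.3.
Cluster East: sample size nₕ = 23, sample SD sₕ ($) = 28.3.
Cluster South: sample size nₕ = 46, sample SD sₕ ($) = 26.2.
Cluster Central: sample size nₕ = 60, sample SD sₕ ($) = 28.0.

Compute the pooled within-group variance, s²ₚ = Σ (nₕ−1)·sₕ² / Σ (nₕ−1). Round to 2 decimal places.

Southeast: (6−1)·12.3² = 5·151.29 = 756.45
East: (23−1)·28.3² = 22·800.89 = 17619.58
South: (46−1)·26.2² = 45·686.44 = 30889.8
Central: (60−1)·28.0² = 59·784 = 46256
Numerator = 95521.83; denominator = Σ(nₕ−1) = 131.
s²ₚ = 95521.83/131 = 729.1743... → 729.17.

729.17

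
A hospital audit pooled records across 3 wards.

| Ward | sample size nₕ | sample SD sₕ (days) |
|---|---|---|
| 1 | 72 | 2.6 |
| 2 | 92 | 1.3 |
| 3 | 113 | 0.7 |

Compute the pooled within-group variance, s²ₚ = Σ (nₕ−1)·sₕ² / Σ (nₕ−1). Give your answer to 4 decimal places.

Degrees of freedom: 71 + 91 + 112 = 274.
Σ(nₕ−1)sₕ² = 71·6.76 + 91·1.69 + 112·0.49 = 688.63.
s²ₚ = 688.63 / 274 = 2.513248... → 2.5132.

2.5132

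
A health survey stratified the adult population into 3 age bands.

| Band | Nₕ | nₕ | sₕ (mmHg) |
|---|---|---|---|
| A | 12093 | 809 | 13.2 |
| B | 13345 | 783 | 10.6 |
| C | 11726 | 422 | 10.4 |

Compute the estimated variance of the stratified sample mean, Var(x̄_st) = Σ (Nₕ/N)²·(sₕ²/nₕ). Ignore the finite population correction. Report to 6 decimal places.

N = 37164; Wₕ = Nₕ/N.
band A: (12093/37164)²·13.2²/809 = 0.022804604
band B: (13345/37164)²·10.6²/783 = 0.018503003
band C: (11726/37164)²·10.4²/422 = 0.025515795
Sum = 0.066823403 → 0.066823.

0.066823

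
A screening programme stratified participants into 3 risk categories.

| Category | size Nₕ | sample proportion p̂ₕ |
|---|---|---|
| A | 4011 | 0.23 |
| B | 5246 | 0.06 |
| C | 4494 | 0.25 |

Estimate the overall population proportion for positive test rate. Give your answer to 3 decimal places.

Wₕ = Nₕ/N with N = 13751: 0.2917, 0.3815, 0.3268.
p̂_st = 0.2917·0.23 + 0.3815·0.06 + 0.3268·0.25 ≈ 0.17168... → 0.172.

0.172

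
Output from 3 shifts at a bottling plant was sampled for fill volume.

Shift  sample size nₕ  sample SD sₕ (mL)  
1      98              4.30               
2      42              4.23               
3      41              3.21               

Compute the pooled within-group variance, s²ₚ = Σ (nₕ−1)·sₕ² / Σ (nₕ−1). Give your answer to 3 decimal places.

1: (98−1)·4.30² = 97·18.49 = 1793.53
2: (42−1)·4.23² = 41·17.8929 = 733.6089
3: (41−1)·3.21² = 40·10.3041 = 412.164
Numerator = 2939.3029; denominator = Σ(nₕ−1) = 178.
s²ₚ = 2939.3029/178 = 16.51294... → 16.513.

16.513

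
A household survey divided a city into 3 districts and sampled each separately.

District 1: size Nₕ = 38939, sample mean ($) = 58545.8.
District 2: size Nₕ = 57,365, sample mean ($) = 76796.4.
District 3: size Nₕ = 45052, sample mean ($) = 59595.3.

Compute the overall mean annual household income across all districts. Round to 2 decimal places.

66286.74

N = 38939 + 57365 + 45052 = 141356.
The stratified mean weights each stratum mean by its population share Nₕ/N.
Σ Nₕx̄ₕ = 38939·58545.8 + 57365·76796.4 + 45052·59595.3 = 2279714906.2 + 4405425486 + 2684887455.6 = 9370027847.8.
Divide by N: 9370027847.8 / 141356 = 66286.7360... → 66286.74.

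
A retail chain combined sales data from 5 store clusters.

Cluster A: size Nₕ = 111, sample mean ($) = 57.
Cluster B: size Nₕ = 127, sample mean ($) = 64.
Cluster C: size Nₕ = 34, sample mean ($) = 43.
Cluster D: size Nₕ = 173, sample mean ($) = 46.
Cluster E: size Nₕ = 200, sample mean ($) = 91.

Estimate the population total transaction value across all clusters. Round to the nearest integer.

42075

Population total = Σ Nₕ·x̄ₕ (each stratum's size times its mean).
111·57 + 127·64 + 34·43 + 173·46 + 200·91 = 6327 + 8128 + 1462 + 7958 + 18200 = 42075.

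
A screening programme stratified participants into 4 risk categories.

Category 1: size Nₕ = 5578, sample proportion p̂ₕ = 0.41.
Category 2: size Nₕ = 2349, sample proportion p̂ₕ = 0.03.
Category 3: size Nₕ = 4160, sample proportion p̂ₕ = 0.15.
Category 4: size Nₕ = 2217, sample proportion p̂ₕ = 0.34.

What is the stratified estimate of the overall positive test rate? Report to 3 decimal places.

N = 5578 + 2349 + 4160 + 2217 = 14304.
Overall proportion = Σ (Nₕ/N)·p̂ₕ.
Σ Nₕp̂ₕ = 2286.98 + 70.47 + 624 + 753.78 = 3735.23.
3735.23 / 14304 = 0.26113... → 0.261.

0.261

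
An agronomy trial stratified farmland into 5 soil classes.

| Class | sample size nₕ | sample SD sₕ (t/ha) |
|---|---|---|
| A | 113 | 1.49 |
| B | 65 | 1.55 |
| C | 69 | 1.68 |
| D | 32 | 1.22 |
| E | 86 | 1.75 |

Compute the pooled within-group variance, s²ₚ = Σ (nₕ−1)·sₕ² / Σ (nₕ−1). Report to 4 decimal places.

Degrees of freedom: 112 + 64 + 68 + 31 + 85 = 360.
Σ(nₕ−1)sₕ² = 112·2.2201 + 64·2.4025 + 68·2.8224 + 31·1.4884 + 85·3.0625 = 900.7873.
s²ₚ = 900.7873 / 360 = 2.502187... → 2.5022.

2.5022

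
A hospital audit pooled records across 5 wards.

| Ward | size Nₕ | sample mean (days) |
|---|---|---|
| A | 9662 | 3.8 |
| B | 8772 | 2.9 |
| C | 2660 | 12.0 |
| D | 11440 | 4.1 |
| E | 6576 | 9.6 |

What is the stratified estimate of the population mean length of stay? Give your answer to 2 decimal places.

N = 39110; weights Wₕ = Nₕ/N = (0.2470, 0.2243, 0.0680, 0.2925, 0.1681).
x̄_st = Σ Wₕ·x̄ₕ = 0.2470·3.8 + 0.2243·2.9 + 0.0680·12.0 + 0.2925·4.1 + 0.1681·9.6 ≈ 5.2188...
→ 5.22.

5.22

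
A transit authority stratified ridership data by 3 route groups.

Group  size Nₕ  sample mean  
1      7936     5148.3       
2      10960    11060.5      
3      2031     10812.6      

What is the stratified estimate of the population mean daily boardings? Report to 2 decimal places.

N = 7936 + 10960 + 2031 = 20927.
The stratified mean weights each stratum mean by its population share Nₕ/N.
Σ Nₕx̄ₕ = 7936·5148.3 + 10960·11060.5 + 2031·10812.6 = 40856908.8 + 121223080 + 21960390.6 = 184040379.4.
Divide by N: 184040379.4 / 20927 = 8794.3986... → 8794.40.

8794.40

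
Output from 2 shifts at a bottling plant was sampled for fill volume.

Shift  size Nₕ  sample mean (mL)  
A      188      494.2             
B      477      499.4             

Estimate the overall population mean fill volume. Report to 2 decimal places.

497.93

N = 188 + 477 = 665.
Overall mean = Σ (Nₕ/N)·x̄ₕ — weight by population share, not a simple average.
Σ Nₕx̄ₕ = 188·494.2 + 477·499.4 = 92909.6 + 238213.8 = 331123.4.
Divide by N: 331123.4 / 665 = 497.9299... → 497.93.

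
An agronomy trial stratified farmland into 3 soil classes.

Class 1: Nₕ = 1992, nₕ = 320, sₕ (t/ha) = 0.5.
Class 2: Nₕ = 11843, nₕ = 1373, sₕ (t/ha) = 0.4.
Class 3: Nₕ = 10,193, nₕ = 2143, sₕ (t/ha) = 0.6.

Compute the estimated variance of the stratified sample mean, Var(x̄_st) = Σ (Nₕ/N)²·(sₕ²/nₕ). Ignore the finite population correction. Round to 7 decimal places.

0.0000639

N = 24028; Wₕ = Nₕ/N.
class 1: (1992/24028)²·0.5²/320 = 0.0000053695
class 2: (11843/24028)²·0.4²/1373 = 0.0000283099
class 3: (10193/24028)²·0.6²/2143 = 0.0000302308
Sum = 0.0000639101 → 0.0000639.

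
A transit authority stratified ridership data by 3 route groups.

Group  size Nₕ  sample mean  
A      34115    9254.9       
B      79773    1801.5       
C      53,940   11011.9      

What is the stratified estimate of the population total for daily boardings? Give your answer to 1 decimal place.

1053423859.0

A: 34115·9254.9 = 315730913.5
B: 79773·1801.5 = 143711059.5
C: 53940·11011.9 = 593981886
τ̂ = Σ Nₕx̄ₕ = 1053423859.0.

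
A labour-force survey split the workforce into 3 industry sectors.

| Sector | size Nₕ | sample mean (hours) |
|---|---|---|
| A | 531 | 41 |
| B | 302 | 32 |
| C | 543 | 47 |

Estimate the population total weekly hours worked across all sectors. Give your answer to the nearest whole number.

56956

Estimate total by summing Nₕ·x̄ₕ over strata.
531·41 + 302·32 + 543·47 = 21771 + 9664 + 25521 = 56956.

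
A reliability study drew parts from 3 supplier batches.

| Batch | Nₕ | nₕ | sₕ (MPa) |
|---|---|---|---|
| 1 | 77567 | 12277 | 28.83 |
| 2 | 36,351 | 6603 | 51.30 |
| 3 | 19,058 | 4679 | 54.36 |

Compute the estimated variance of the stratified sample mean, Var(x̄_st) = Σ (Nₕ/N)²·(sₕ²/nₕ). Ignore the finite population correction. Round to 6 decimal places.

N = 132976. Term for each stratum: Wₕ²sₕ²/nₕ.
Var(x̄_st) = 0.023035863 + 0.029783767 + 0.012972210 = 0.065791840 → 0.065792.

0.065792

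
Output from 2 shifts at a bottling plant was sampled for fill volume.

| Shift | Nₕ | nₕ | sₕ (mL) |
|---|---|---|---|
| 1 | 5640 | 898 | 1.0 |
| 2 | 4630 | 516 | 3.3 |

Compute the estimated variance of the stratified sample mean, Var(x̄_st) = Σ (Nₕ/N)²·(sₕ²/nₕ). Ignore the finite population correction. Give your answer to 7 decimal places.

N = 10270. Term for each stratum: Wₕ²sₕ²/nₕ.
Var(x̄_st) = 0.0003358466 + 0.0042894269 = 0.0046252735 → 0.0046253.

0.0046253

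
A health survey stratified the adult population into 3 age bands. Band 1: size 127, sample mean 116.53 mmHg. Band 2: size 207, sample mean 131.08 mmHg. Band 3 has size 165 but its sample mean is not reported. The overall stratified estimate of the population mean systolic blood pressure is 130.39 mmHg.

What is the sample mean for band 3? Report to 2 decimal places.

140.19

Σ Nₕx̄ₕ = N·μ, so 165·x̄_3 = 499·130.39 − (127·116.53 + 207·131.08).
= 65064.61 − 41932.87 = 23131.74.
x̄_3 = 23131.74 / 165 = 140.1924... → 140.19.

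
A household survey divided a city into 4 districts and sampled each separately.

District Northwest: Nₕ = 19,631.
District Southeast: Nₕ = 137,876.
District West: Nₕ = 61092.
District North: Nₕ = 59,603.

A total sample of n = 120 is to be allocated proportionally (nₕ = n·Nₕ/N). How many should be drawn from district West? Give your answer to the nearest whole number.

26

N = 19631 + 137876 + 61092 + 59603 = 278202.
n_West = 120·61092/278202 = 26.351... → 26.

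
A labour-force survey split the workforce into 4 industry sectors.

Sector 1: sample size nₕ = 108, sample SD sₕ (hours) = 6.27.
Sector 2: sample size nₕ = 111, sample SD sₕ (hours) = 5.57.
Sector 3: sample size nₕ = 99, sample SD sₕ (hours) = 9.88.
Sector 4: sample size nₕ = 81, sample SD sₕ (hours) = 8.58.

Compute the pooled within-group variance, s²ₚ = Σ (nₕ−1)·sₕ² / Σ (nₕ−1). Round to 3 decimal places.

58.417

Degrees of freedom: 107 + 110 + 98 + 80 = 395.
Σ(nₕ−1)sₕ² = 107·39.3129 + 110·31.0249 + 98·97.6144 + 80·73.6164 = 23074.7425.
s²ₚ = 23074.7425 / 395 = 58.41707... → 58.417.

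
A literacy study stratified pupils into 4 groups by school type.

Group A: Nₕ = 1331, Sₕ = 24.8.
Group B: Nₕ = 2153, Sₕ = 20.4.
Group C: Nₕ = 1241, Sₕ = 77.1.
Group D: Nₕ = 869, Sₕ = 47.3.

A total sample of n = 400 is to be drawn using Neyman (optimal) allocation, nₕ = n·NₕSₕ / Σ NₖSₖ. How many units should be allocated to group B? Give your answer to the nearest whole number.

Σ NₕSₕ = 1331·24.8 + 2153·20.4 + 1241·77.1 + 869·47.3 = 213714.8.
Share for B: 43921.2/213714.8 = 0.20551.
n_B = 400 × 0.20551 = 82.205... → 82.

82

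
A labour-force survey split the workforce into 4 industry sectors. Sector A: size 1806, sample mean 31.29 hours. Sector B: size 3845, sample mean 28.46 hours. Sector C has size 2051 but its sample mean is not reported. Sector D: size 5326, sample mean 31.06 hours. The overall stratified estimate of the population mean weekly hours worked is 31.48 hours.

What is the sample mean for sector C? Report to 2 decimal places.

38.40

Σ Nₕx̄ₕ = N·μ, so 2051·x̄_C = 13028·31.48 − (1806·31.29 + 3845·28.46 + 5326·31.06).
= 410121.44 − 331364 = 78757.44.
x̄_C = 78757.44 / 2051 = 38.3995... → 38.40.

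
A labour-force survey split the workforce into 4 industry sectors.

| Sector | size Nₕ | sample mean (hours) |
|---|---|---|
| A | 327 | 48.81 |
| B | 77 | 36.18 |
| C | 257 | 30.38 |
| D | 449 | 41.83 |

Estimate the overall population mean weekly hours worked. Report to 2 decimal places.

40.84

N = 327 + 77 + 257 + 449 = 1110.
Overall mean = Σ (Nₕ/N)·x̄ₕ — weight by population share, not a simple average.
Σ Nₕx̄ₕ = 327·48.81 + 77·36.18 + 257·30.38 + 449·41.83 = 15960.87 + 2785.86 + 7807.66 + 18781.67 = 45336.06.
Divide by N: 45336.06 / 1110 = 40.8433... → 40.84.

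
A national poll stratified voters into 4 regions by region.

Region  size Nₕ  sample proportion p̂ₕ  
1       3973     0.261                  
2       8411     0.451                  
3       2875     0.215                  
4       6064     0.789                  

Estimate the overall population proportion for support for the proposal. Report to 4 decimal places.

N = 3973 + 8411 + 2875 + 6064 = 21323.
Overall proportion = Σ (Nₕ/N)·p̂ₕ.
Σ Nₕp̂ₕ = 1036.953 + 3793.361 + 618.125 + 4784.496 = 10232.935.
10232.935 / 21323 = 0.479901... → 0.4799.

0.4799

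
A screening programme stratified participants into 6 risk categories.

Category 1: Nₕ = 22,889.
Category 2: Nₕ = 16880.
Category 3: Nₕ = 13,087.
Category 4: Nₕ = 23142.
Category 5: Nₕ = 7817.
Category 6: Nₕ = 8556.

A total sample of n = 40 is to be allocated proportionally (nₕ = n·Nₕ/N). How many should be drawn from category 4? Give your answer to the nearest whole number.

N = 22889 + 16880 + 13087 + 23142 + 7817 + 8556 = 92371.
n_4 = 40·23142/92371 = 10.021... → 10.

10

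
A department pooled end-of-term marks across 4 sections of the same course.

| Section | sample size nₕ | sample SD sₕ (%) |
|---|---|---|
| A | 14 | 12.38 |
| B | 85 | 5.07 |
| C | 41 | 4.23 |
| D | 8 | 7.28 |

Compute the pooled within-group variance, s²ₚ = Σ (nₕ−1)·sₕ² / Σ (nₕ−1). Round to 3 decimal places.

36.377

A: (14−1)·12.38² = 13·153.2644 = 1992.4372
B: (85−1)·5.07² = 84·25.7049 = 2159.2116
C: (41−1)·4.23² = 40·17.8929 = 715.716
D: (8−1)·7.28² = 7·52.9984 = 370.9888
Numerator = 5238.3536; denominator = Σ(nₕ−1) = 144.
s²ₚ = 5238.3536/144 = 36.37746... → 36.377.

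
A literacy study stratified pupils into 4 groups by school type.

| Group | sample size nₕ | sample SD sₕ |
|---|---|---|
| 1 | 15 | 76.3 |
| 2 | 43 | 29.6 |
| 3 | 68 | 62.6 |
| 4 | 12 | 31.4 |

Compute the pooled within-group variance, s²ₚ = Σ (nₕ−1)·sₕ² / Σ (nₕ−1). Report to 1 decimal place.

2923.2

1: (15−1)·76.3² = 14·5821.69 = 81503.66
2: (43−1)·29.6² = 42·876.16 = 36798.72
3: (68−1)·62.6² = 67·3918.76 = 262556.92
4: (12−1)·31.4² = 11·985.96 = 10845.56
Numerator = 391704.86; denominator = Σ(nₕ−1) = 134.
s²ₚ = 391704.86/134 = 2923.171... → 2923.2.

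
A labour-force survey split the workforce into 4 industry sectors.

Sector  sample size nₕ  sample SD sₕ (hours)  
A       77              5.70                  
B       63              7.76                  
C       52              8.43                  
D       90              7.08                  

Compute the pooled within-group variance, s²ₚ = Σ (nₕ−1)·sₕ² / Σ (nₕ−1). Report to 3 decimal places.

A: (77−1)·5.70² = 76·32.49 = 2469.24
B: (63−1)·7.76² = 62·60.2176 = 3733.4912
C: (52−1)·8.43² = 51·71.0649 = 3624.3099
D: (90−1)·7.08² = 89·50.1264 = 4461.2496
Numerator = 14288.2907; denominator = Σ(nₕ−1) = 278.
s²ₚ = 14288.2907/278 = 51.39673... → 51.397.

51.397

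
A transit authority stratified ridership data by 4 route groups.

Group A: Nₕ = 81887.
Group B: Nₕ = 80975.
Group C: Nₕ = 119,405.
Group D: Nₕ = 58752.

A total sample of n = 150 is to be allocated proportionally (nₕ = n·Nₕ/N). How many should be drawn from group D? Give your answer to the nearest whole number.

Share of group D = 58752/341019 = 0.17228.
Allocate 150 × 0.17228 = 25.843... → 26.

26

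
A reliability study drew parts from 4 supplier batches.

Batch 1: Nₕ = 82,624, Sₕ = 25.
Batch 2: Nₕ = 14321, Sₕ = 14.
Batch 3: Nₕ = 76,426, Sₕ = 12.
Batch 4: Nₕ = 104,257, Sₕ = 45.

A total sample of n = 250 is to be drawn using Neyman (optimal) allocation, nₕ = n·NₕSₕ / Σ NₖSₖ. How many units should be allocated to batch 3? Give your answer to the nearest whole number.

1: NₕSₕ = 82624·25 = 2065600
2: NₕSₕ = 14321·14 = 200494
3: NₕSₕ = 76426·12 = 917112
4: NₕSₕ = 104257·45 = 4691565
Σ NₕSₕ = 7874771.
n_3 = 250·917112/7874771 = 29.116... → 29.

29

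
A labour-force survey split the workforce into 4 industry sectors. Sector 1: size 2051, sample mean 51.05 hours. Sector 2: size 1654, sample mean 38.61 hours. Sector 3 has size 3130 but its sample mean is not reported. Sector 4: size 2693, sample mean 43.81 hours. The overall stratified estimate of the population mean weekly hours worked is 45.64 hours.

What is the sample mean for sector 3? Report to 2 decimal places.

47.38

Σ Nₕx̄ₕ = N·μ, so 3130·x̄_3 = 9528·45.64 − (2051·51.05 + 1654·38.61 + 2693·43.81).
= 434857.92 − 286544.82 = 148313.1.
x̄_3 = 148313.1 / 3130 = 47.3844... → 47.38.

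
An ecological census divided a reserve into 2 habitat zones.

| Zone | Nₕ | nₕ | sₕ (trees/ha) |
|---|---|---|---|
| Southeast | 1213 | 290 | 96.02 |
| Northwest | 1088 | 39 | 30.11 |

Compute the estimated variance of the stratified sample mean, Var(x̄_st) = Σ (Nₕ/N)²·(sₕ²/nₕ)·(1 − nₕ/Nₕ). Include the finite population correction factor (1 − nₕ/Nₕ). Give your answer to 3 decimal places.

11.734

N = 2301. Term for each stratum: Wₕ²sₕ²/nₕ·(1−nₕ/Nₕ).
Var(x̄_st) = 6.722869 + 5.011042 = 11.733911 → 11.734.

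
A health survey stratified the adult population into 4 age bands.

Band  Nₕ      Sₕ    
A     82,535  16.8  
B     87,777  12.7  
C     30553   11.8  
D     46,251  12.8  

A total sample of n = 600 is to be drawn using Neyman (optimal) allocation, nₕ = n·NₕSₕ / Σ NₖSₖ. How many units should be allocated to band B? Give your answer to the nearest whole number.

194

A: NₕSₕ = 82535·16.8 = 1386588
B: NₕSₕ = 87777·12.7 = 1114767.9
C: NₕSₕ = 30553·11.8 = 360525.4
D: NₕSₕ = 46251·12.8 = 592012.8
Σ NₕSₕ = 3453894.1.
n_B = 600·1114767.9/3453894.1 = 193.654... → 194.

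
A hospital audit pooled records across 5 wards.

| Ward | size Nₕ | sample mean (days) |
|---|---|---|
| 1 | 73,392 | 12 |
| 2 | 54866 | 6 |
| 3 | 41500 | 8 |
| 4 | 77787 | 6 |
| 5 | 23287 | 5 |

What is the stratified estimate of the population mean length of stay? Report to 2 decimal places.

7.85

x̄_st = (Σ Nₕx̄ₕ) / (Σ Nₕ) = (73392·12 + 54866·6 + 41500·8 + 77787·6 + 23287·5) / 270832
= 2125057 / 270832 = 7.8464... → 7.85.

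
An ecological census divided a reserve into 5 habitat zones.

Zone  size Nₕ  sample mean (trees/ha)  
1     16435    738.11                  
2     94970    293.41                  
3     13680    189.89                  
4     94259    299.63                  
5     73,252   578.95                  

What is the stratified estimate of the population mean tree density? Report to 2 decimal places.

N = 292596; weights Wₕ = Nₕ/N = (0.0562, 0.3246, 0.0468, 0.3221, 0.2504).
x̄_st = Σ Wₕ·x̄ₕ = 0.0562·738.11 + 0.3246·293.41 + 0.0468·189.89 + 0.3221·299.63 + 0.2504·578.95 ≈ 387.0379...
→ 387.04.

387.04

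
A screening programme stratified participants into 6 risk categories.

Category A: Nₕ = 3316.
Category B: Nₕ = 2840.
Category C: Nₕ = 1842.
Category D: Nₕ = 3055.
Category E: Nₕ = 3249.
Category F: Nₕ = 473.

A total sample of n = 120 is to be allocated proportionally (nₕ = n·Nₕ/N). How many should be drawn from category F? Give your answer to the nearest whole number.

Share of category F = 473/14775 = 0.03201.
Allocate 120 × 0.03201 = 3.842... → 4.

4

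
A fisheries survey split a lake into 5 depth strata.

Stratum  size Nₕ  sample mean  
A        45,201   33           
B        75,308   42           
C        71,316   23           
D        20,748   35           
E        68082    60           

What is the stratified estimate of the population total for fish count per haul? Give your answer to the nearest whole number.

Estimate total by summing Nₕ·x̄ₕ over strata.
45201·33 + 75308·42 + 71316·23 + 20748·35 + 68082·60 = 1491633 + 3162936 + 1640268 + 726180 + 4084920 = 11105937.

11105937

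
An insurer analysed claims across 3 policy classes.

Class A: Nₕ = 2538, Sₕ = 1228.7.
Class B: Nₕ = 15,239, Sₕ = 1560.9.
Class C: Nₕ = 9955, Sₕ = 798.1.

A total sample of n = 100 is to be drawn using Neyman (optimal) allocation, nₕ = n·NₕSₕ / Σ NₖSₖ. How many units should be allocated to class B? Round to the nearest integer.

A: NₕSₕ = 2538·1228.7 = 3118440.6
B: NₕSₕ = 15239·1560.9 = 23786555.1
C: NₕSₕ = 9955·798.1 = 7945085.5
Σ NₕSₕ = 34850081.2.
n_B = 100·23786555.1/34850081.2 = 68.254... → 68.

68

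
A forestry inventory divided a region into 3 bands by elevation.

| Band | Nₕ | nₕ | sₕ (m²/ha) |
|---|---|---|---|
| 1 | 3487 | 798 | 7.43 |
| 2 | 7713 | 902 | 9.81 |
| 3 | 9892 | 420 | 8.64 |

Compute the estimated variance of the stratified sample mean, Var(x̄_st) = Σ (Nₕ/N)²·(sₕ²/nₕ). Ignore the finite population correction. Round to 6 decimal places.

0.055252

N = 21092. Term for each stratum: Wₕ²sₕ²/nₕ.
Var(x̄_st) = 0.001890789 + 0.014267327 + 0.039094070 = 0.055252186 → 0.055252.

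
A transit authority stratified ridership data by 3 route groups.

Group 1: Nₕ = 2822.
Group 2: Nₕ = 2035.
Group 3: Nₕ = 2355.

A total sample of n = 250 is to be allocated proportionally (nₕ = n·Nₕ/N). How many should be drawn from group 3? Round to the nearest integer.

Share of group 3 = 2355/7212 = 0.32654.
Allocate 250 × 0.32654 = 81.635... → 82.

82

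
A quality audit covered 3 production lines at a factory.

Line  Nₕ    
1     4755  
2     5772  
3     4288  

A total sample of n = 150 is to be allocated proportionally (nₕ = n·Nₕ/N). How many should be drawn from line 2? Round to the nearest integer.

N = 4755 + 5772 + 4288 = 14815.
n_2 = 150·5772/14815 = 58.441... → 58.

58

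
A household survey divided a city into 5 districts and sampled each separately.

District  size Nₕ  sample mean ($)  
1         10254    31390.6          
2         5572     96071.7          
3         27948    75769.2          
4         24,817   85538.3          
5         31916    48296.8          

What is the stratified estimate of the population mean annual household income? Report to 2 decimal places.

x̄_st = (Σ Nₕx̄ₕ) / (Σ Nₕ) = (10254·31390.6 + 5572·96071.7 + 27948·75769.2 + 24817·85538.3 + 31916·48296.8) / 100507
= 6639032986.3 / 100507 = 66055.4288... → 66055.43.

66055.43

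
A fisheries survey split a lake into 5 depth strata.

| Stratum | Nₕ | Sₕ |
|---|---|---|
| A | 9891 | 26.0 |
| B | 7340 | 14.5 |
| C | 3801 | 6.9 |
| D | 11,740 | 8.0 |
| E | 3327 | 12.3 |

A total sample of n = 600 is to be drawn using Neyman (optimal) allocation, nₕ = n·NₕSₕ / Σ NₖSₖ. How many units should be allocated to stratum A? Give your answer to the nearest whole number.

294

A: NₕSₕ = 9891·26.0 = 257166
B: NₕSₕ = 7340·14.5 = 106430
C: NₕSₕ = 3801·6.9 = 26226.9
D: NₕSₕ = 11740·8.0 = 93920
E: NₕSₕ = 3327·12.3 = 40922.1
Σ NₕSₕ = 524665.
n_A = 600·257166/524665 = 294.092... → 294.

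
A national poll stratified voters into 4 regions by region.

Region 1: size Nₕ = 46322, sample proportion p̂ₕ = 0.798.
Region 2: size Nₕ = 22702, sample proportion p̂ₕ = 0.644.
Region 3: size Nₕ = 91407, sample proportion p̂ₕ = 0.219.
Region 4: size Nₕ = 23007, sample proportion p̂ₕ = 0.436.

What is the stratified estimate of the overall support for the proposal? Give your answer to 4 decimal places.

0.4450

Wₕ = Nₕ/N with N = 183438: 0.2525, 0.1238, 0.4983, 0.1254.
p̂_st = 0.2525·0.798 + 0.1238·0.644 + 0.4983·0.219 + 0.1254·0.436 ≈ 0.445024... → 0.4450.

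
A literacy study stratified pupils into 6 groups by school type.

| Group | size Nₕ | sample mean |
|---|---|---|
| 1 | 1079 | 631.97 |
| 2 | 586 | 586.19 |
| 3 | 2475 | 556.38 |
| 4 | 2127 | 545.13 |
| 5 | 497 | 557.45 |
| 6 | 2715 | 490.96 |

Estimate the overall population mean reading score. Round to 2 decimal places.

545.62

N = 9479; weights Wₕ = Nₕ/N = (0.1138, 0.0618, 0.2611, 0.2244, 0.0524, 0.2864).
x̄_st = Σ Wₕ·x̄ₕ = 0.1138·631.97 + 0.0618·586.19 + 0.2611·556.38 + 0.2244·545.13 + 0.0524·557.45 + 0.2864·490.96 ≈ 545.6213...
→ 545.62.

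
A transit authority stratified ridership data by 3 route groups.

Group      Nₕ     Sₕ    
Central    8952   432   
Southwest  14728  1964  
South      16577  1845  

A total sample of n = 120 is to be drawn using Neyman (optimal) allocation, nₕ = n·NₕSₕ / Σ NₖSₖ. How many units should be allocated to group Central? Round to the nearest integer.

Central: NₕSₕ = 8952·432 = 3867264
Southwest: NₕSₕ = 14728·1964 = 28925792
South: NₕSₕ = 16577·1845 = 30584565
Σ NₕSₕ = 63377621.
n_Central = 120·3867264/63377621 = 7.322... → 7.

7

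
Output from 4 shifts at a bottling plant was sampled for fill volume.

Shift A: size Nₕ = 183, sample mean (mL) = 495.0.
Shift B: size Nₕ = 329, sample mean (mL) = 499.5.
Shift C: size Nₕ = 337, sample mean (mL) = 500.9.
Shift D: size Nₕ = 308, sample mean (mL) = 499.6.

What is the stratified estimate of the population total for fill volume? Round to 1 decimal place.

577600.6

Population total = Σ Nₕ·x̄ₕ (each stratum's size times its mean).
183·495.0 + 329·499.5 + 337·500.9 + 308·499.6 = 90585 + 164335.5 + 168803.3 + 153876.8 = 577600.6.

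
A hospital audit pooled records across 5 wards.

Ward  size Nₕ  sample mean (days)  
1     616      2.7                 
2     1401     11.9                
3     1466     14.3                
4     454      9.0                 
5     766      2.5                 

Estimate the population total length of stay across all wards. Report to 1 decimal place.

45299.9

Population total = Σ Nₕ·x̄ₕ (each stratum's size times its mean).
616·2.7 + 1401·11.9 + 1466·14.3 + 454·9.0 + 766·2.5 = 1663.2 + 16671.9 + 20963.8 + 4086 + 1915 = 45299.9.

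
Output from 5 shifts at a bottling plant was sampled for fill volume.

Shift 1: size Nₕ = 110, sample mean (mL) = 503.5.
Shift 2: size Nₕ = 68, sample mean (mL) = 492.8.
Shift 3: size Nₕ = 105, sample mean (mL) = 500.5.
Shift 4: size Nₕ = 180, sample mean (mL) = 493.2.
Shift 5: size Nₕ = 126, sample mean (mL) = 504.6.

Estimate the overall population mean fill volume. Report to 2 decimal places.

498.82

N = 110 + 68 + 105 + 180 + 126 = 589.
Overall mean = Σ (Nₕ/N)·x̄ₕ — weight by population share, not a simple average.
Σ Nₕx̄ₕ = 110·503.5 + 68·492.8 + 105·500.5 + 180·493.2 + 126·504.6 = 55385 + 33510.4 + 52552.5 + 88776 + 63579.6 = 293803.5.
Divide by N: 293803.5 / 589 = 498.8175... → 498.82.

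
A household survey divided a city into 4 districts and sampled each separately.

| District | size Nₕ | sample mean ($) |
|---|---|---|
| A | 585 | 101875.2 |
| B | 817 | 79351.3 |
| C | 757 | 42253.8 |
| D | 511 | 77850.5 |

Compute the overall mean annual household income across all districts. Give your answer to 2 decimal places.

x̄_st = (Σ Nₕx̄ₕ) / (Σ Nₕ) = (585·101875.2 + 817·79351.3 + 757·42253.8 + 511·77850.5) / 2670
= 196194736.2 / 2670 = 73481.1746... → 73481.17.

73481.17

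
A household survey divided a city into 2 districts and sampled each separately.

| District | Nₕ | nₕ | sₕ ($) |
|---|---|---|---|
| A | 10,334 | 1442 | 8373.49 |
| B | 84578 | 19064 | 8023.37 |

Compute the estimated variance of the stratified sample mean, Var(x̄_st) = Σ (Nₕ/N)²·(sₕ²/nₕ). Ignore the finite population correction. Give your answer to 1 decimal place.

N = 94912. Term for each stratum: Wₕ²sₕ²/nₕ.
Var(x̄_st) = 576.4245 + 2681.4653 = 3257.8898 → 3257.9.

3257.9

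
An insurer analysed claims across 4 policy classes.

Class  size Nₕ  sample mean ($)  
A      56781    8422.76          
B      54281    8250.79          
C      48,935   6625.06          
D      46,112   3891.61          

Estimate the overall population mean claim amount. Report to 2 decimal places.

6936.92

x̄_st = (Σ Nₕx̄ₕ) / (Σ Nₕ) = (56781·8422.76 + 54281·8250.79 + 48935·6625.06 + 46112·3891.61) / 206109
= 1429761098.97 / 206109 = 6936.9174... → 6936.92.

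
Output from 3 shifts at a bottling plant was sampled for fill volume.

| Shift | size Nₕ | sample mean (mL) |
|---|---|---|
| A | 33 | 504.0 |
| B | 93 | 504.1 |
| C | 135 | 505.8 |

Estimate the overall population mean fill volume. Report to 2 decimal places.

N = 33 + 93 + 135 = 261.
Overall mean = Σ (Nₕ/N)·x̄ₕ — weight by population share, not a simple average.
Σ Nₕx̄ₕ = 33·504.0 + 93·504.1 + 135·505.8 = 16632 + 46881.3 + 68283 = 131796.3.
Divide by N: 131796.3 / 261 = 504.9667... → 504.97.

504.97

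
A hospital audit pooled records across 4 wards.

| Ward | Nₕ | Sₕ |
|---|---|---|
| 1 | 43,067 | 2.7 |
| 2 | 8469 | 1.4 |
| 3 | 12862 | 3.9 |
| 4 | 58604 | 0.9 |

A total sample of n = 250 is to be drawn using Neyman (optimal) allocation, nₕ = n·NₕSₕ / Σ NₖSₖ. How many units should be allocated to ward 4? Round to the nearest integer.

57

Σ NₕSₕ = 43067·2.7 + 8469·1.4 + 12862·3.9 + 58604·0.9 = 231042.9.
Share for 4: 52743.6/231042.9 = 0.22828.
n_4 = 250 × 0.22828 = 57.071... → 57.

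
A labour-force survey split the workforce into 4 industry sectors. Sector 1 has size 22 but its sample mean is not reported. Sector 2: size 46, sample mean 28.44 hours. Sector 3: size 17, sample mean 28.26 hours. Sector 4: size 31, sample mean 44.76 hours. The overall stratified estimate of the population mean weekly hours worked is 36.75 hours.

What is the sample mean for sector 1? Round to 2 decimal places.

N = 22 + 46 + 17 + 31 = 116.
Overall total = μ·N = 36.75·116 = 4263.
Subtract the known strata: 46·28.44 + 17·28.26 + 31·44.76 = 3176.22.
Remaining total for sector 1: 4263 − 3176.22 = 1086.78.
Divide by its size: 1086.78 / 22 = 49.3991... → 49.40.

49.40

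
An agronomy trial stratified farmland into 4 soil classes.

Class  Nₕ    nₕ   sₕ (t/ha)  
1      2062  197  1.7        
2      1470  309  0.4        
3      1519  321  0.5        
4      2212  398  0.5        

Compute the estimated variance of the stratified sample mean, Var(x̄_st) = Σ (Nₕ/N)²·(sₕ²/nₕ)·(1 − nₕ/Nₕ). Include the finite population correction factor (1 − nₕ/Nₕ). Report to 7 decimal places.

N = 7263; Wₕ = Nₕ/N.
class 1: (2062/7263)²·1.7²/197·(1 − 197/2062) = 0.0010694661
class 2: (1470/7263)²·0.4²/309·(1 − 309/1470) = 0.0000167525
class 3: (1519/7263)²·0.5²/321·(1 − 321/1519) = 0.0000268669
class 4: (2212/7263)²·0.5²/398·(1 − 398/2212) = 0.0000477801
Sum = 0.0011608656 → 0.0011609.

0.0011609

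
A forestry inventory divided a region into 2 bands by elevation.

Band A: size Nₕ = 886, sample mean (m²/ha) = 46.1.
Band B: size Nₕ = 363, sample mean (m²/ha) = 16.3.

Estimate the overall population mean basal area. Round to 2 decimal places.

37.44

N = 1249; weights Wₕ = Nₕ/N = (0.7094, 0.2906).
x̄_st = Σ Wₕ·x̄ₕ = 0.7094·46.1 + 0.2906·16.3 ≈ 37.4392...
→ 37.44.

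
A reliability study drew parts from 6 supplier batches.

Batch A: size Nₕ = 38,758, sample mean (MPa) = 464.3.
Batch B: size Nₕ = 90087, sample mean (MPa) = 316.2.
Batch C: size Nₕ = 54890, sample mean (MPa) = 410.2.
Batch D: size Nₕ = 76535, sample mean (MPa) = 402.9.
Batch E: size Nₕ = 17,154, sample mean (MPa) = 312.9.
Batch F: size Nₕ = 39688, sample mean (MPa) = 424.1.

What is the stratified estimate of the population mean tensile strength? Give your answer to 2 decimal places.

N = 38758 + 90087 + 54890 + 76535 + 17154 + 39688 = 317112.
The stratified mean weights each stratum mean by its population share Nₕ/N.
Σ Nₕx̄ₕ = 38758·464.3 + 90087·316.2 + 54890·410.2 + 76535·402.9 + 17154·312.9 + 39688·424.1 = 17995339.4 + 28485509.4 + 22515878 + 30835951.5 + 5367486.6 + 16831680.8 = 122031845.7.
Divide by N: 122031845.7 / 317112 = 384.8225... → 384.82.

384.82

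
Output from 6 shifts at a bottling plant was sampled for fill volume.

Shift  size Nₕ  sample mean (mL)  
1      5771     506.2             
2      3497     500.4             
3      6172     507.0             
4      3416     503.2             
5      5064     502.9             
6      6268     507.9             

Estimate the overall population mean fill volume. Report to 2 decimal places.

505.15

N = 30188; weights Wₕ = Nₕ/N = (0.1912, 0.1158, 0.2045, 0.1132, 0.1677, 0.2076).
x̄_st = Σ Wₕ·x̄ₕ = 0.1912·506.2 + 0.1158·500.4 + 0.2045·507.0 + 0.1132·503.2 + 0.1677·502.9 + 0.2076·507.9 ≈ 505.1516...
→ 505.15.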